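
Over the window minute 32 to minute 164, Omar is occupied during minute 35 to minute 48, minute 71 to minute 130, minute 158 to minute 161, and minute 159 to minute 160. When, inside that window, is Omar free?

Covered (merged): minute 35 to minute 48, minute 71 to minute 130, minute 158 to minute 161.
Gaps within minute 32 to minute 164: minute 32 to minute 35, minute 48 to minute 71, minute 130 to minute 158, minute 161 to minute 164.

minute 32 to minute 35, minute 48 to minute 71, minute 130 to minute 158, minute 161 to minute 164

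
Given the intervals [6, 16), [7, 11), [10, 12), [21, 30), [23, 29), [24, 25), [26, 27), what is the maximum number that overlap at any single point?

Sweep endpoints in order; track running count of active intervals.
Peak of 3 reached at 10.

3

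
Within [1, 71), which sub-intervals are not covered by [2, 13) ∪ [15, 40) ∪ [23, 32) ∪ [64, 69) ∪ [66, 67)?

The merged coverage is [2, 13), [15, 40), [64, 69).
Uncovered inside [1, 71): [1, 2), [13, 15), [40, 64), [69, 71).

[1, 2) ∪ [13, 15) ∪ [40, 64) ∪ [69, 71)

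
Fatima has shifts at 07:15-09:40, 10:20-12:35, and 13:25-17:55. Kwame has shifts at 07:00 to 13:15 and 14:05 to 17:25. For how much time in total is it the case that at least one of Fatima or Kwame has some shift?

10 h 45 min

A ∪ B = 07:00–13:15, 13:25–17:55.
Total: 6 h 15 min + 4 h 30 min = 10 h 45 min.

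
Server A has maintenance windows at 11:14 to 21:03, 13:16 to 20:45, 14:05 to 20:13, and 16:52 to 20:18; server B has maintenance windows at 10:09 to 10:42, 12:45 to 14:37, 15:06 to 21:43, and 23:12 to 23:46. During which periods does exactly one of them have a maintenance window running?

10:09–10:42, 11:14–12:45, 14:37–15:06, 21:03–21:43, 23:12–23:46

First set merges to 11:14–21:03.
Only in the first: 11:14–12:45, 14:37–15:06.
Only in the second: 10:09–10:42, 21:03–21:43, 23:12–23:46.
Together these are the periods covered by exactly one.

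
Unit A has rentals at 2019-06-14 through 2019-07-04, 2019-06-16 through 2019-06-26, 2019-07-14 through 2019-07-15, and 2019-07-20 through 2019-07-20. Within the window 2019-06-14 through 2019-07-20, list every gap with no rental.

The merged coverage is 2019-06-14 through 2019-07-04, 2019-07-14 through 2019-07-15, 2019-07-20 through 2019-07-20.
Complement within 2019-06-14 through 2019-07-20: 2019-07-05 through 2019-07-13, 2019-07-16 through 2019-07-19.

2019-07-05 through 2019-07-13, 2019-07-16 through 2019-07-19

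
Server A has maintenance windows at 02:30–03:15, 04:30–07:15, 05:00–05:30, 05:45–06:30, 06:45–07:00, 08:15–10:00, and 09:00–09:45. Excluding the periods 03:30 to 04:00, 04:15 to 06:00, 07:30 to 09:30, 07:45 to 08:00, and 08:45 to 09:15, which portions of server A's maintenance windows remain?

02:30-03:15, 06:00-07:15, 09:30-10:00

First set merges to 02:30-03:15, 04:30-07:15, 08:15-10:00.
Second set merges to 03:30-04:00, 04:15-06:00, 07:30-09:30.
02:30-03:15 is untouched.
04:30-07:15 with B removed leaves 06:00-07:15.
08:15-10:00 with B removed leaves 09:30-10:00.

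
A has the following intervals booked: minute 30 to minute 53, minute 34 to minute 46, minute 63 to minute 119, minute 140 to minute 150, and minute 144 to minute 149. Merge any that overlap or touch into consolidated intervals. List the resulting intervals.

minute 34 to minute 46 overlaps/touches minute 30 to minute 53 → extend to minute 30 to minute 53.
minute 63 to minute 119 is disjoint → start new block.
minute 140 to minute 150 is disjoint → start new block.
minute 144 to minute 149 overlaps/touches minute 140 to minute 150 → extend to minute 140 to minute 150.

minute 30 to minute 53, minute 63 to minute 119, minute 140 to minute 150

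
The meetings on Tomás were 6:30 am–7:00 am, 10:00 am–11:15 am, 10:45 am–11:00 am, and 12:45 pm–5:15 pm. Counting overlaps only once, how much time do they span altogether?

Merged: 6:30 am–7:00 am, 10:00 am–11:15 am, 12:45 pm–5:15 pm.
Lengths: 30 min + 1 h 15 min + 4 h 30 min = 6 h 15 min.

6 h 15 min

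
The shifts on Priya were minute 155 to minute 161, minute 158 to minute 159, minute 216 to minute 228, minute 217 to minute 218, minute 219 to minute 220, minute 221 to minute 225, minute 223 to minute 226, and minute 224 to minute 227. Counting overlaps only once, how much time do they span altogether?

Merged: minute 155 to minute 161, minute 216 to minute 228.
Lengths: 6 minutes + 12 minutes = 18 minutes.

18 minutes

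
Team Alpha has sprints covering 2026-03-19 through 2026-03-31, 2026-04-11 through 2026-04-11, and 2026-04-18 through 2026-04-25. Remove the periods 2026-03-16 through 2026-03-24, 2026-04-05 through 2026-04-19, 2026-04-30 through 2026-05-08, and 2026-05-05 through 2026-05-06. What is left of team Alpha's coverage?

2026-03-25 through 2026-03-31, 2026-04-20 through 2026-04-25

Merge the second list: 2026-03-16 through 2026-03-24, 2026-04-05 through 2026-04-19, 2026-04-30 through 2026-05-08.
2026-03-19 through 2026-03-31 minus B → 2026-03-25 through 2026-03-31.
2026-04-11 through 2026-04-11: fully covered by B → removed.
2026-04-18 through 2026-04-25 minus B → 2026-04-20 through 2026-04-25.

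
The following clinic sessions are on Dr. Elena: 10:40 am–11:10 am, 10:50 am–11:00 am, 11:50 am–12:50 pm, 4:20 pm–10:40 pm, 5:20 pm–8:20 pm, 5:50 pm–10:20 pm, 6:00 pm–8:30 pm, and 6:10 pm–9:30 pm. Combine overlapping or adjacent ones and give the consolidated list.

10:40 am-11:10 am, 11:50 am-12:50 pm, 4:20 pm-10:40 pm

10:50 am-11:00 am overlaps/touches 10:40 am-11:10 am → extend to 10:40 am-11:10 am.
11:50 am-12:50 pm is disjoint → start new block.
4:20 pm-10:40 pm is disjoint → start new block.
5:20 pm-8:20 pm overlaps/touches 4:20 pm-10:40 pm → extend to 4:20 pm-10:40 pm.
5:50 pm-10:20 pm overlaps/touches 4:20 pm-10:40 pm → extend to 4:20 pm-10:40 pm.
6:00 pm-8:30 pm overlaps/touches 4:20 pm-10:40 pm → extend to 4:20 pm-10:40 pm.
6:10 pm-9:30 pm overlaps/touches 4:20 pm-10:40 pm → extend to 4:20 pm-10:40 pm.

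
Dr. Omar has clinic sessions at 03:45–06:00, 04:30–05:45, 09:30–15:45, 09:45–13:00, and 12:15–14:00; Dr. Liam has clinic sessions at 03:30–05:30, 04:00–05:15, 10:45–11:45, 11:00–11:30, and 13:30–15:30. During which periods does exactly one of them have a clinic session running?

03:30-03:45, 05:30-06:00, 09:30-10:45, 11:45-13:30, 15:30-15:45

A, merged: 03:45-06:00, 09:30-15:45.
B, merged: 03:30-05:30, 10:45-11:45, 13:30-15:30.
A but not B: 05:30-06:00, 09:30-10:45, 11:45-13:30, 15:30-15:45.
B but not A: 03:30-03:45.
Combining gives A △ B.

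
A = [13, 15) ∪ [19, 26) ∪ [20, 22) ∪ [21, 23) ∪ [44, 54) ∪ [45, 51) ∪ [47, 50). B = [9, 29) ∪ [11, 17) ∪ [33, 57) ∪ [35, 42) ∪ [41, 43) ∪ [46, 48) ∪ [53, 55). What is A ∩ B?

A, merged: [13, 15), [19, 26), [44, 54).
B, merged: [9, 29), [33, 57).
[13, 15) ∩ B → [13, 15).
[19, 26) ∩ B → [19, 26).
[44, 54) ∩ B → [44, 54).

[13, 15) ∪ [19, 26) ∪ [44, 54)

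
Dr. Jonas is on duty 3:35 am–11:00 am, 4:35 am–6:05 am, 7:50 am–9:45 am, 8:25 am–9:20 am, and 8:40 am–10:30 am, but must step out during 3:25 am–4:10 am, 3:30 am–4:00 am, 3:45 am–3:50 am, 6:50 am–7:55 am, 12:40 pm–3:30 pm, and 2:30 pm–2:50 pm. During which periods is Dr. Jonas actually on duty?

4:10 am-6:50 am, 7:55 am-11:00 am

A, merged: 3:35 am-11:00 am.
B, merged: 3:25 am-4:10 am, 6:50 am-7:55 am, 12:40 pm-3:30 pm.
3:35 am-11:00 am \ B = 4:10 am-6:50 am, 7:55 am-11:00 am.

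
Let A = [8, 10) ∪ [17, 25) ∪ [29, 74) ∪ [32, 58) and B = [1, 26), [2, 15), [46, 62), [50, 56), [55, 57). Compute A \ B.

[29, 46) ∪ [62, 74)

First set merges to [8, 10), [17, 25), [29, 74).
Second set merges to [1, 26), [46, 62).
[8, 10) lies entirely inside B → drops out.
[17, 25) lies entirely inside B → drops out.
[29, 74) with B removed leaves [29, 46), [62, 74).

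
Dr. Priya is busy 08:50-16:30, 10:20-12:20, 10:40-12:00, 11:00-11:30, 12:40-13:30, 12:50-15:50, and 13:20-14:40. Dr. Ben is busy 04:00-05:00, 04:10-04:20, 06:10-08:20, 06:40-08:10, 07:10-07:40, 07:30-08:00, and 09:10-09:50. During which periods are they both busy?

Merge the first list: 08:50–16:30.
Merge the second list: 04:00–05:00, 06:10–08:20, 09:10–09:50.
08:50–16:30 meets the second set on 09:10–09:50.

09:10–09:50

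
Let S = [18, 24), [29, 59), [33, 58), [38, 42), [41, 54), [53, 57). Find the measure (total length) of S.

Merged: [18, 24), [29, 59).
Lengths: 6 + 30 = 36.

36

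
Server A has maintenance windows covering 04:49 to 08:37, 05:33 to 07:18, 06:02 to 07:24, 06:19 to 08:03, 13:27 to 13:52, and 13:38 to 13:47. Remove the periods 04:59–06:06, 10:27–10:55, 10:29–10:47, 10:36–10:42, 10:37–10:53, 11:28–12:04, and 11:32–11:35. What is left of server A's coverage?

A, merged: 04:49–08:37, 13:27–13:52.
B, merged: 04:59–06:06, 10:27–10:55, 11:28–12:04.
04:49–08:37 with B removed leaves 04:49–04:59, 06:06–08:37.
13:27–13:52 is untouched.

04:49–04:59, 06:06–08:37, 13:27–13:52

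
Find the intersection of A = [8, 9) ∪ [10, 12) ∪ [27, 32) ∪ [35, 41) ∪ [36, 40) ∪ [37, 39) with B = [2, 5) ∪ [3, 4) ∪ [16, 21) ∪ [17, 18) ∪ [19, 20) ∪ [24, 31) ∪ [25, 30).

[27, 31)

A, merged: [8, 9), [10, 12), [27, 32), [35, 41).
B, merged: [2, 5), [16, 21), [24, 31).
[8, 9): no overlap with the second set.
[10, 12): no overlap with the second set.
[27, 32) meets the second set on [27, 31).
[35, 41): no overlap with the second set.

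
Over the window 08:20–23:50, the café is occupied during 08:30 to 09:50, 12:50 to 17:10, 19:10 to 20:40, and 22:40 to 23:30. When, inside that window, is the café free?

08:20–08:30, 09:50–12:50, 17:10–19:10, 20:40–22:40, 23:30–23:50

The merged coverage is 08:30–09:50, 12:50–17:10, 19:10–20:40, 22:40–23:30.
Complement within 08:20–23:50: 08:20–08:30, 09:50–12:50, 17:10–19:10, 20:40–22:40, 23:30–23:50.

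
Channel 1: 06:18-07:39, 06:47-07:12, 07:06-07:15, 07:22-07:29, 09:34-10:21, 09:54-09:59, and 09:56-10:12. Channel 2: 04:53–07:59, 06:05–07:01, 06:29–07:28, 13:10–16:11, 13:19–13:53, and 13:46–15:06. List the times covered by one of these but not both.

04:53–06:18, 07:39–07:59, 09:34–10:21, 13:10–16:11

A, merged: 06:18–07:39, 09:34–10:21.
B, merged: 04:53–07:59, 13:10–16:11.
A but not B: 09:34–10:21.
B but not A: 04:53–06:18, 07:39–07:59, 13:10–16:11.
Combining gives A △ B.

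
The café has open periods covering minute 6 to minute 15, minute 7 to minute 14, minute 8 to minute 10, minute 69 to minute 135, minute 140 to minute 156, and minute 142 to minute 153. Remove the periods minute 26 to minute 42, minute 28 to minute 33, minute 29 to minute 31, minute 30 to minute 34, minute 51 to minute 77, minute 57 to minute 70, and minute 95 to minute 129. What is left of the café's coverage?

minute 6 to minute 15, minute 77 to minute 95, minute 129 to minute 135, minute 140 to minute 156

A, merged: minute 6 to minute 15, minute 69 to minute 135, minute 140 to minute 156.
B, merged: minute 26 to minute 42, minute 51 to minute 77, minute 95 to minute 129.
minute 6 to minute 15: no B overlap → unchanged.
minute 69 to minute 135 minus B → minute 77 to minute 95, minute 129 to minute 135.
minute 140 to minute 156: no B overlap → unchanged.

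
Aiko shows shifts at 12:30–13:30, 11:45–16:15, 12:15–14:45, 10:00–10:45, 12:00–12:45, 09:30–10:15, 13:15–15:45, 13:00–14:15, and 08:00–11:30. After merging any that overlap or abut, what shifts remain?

Sort by start: 08:00-11:30, 09:30-10:15, 10:00-10:45, 11:45-16:15, 12:00-12:45, 12:15-14:45, 12:30-13:30, 13:00-14:15, 13:15-15:45.
09:30-10:15 overlaps/touches 08:00-11:30 → extend to 08:00-11:30.
10:00-10:45 overlaps/touches 08:00-11:30 → extend to 08:00-11:30.
11:45-16:15 is disjoint → start new block.
12:00-12:45 overlaps/touches 11:45-16:15 → extend to 11:45-16:15.
12:15-14:45 overlaps/touches 11:45-16:15 → extend to 11:45-16:15.
12:30-13:30 overlaps/touches 11:45-16:15 → extend to 11:45-16:15.
13:00-14:15 overlaps/touches 11:45-16:15 → extend to 11:45-16:15.
13:15-15:45 overlaps/touches 11:45-16:15 → extend to 11:45-16:15.

08:00-11:30, 11:45-16:15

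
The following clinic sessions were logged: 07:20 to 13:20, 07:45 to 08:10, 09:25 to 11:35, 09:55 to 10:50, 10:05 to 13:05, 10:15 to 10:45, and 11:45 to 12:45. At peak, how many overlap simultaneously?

5

Walk the sorted start/end points keeping a running depth.
The depth first hits 5 at 10:15.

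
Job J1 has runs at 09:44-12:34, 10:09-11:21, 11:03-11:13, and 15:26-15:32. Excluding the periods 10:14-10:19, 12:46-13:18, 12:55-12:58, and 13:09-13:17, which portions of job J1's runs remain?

First set merges to 09:44–12:34, 15:26–15:32.
Second set merges to 10:14–10:19, 12:46–13:18.
09:44–12:34 minus B → 09:44–10:14, 10:19–12:34.
15:26–15:32: no B overlap → unchanged.

09:44–10:14, 10:19–12:34, 15:26–15:32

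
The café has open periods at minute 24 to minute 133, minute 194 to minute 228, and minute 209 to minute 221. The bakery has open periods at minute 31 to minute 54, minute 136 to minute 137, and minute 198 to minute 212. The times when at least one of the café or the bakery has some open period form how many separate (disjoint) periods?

Merge the first list: minute 24 to minute 133, minute 194 to minute 228.
A ∪ B = minute 24 to minute 133, minute 136 to minute 137, minute 194 to minute 228.
That is 3 disjoint pieces.

3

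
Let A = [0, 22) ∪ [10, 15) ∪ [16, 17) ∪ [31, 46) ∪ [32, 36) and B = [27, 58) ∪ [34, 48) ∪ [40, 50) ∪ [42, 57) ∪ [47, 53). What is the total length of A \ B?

A, merged: [0, 22), [31, 46).
B, merged: [27, 58).
A \ B = [0, 22).
Total: 22.

22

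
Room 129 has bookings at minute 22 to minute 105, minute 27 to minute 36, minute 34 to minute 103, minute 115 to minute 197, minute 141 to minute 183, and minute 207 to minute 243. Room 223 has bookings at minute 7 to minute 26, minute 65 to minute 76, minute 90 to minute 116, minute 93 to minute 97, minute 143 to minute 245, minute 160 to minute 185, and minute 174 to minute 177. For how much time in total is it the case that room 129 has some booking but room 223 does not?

A, merged: minute 22 to minute 105, minute 115 to minute 197, minute 207 to minute 243.
B, merged: minute 7 to minute 26, minute 65 to minute 76, minute 90 to minute 116, minute 143 to minute 245.
A \ B = minute 26 to minute 65, minute 76 to minute 90, minute 116 to minute 143.
Total: 39 minutes + 14 minutes + 27 minutes = 80 minutes.

80 minutes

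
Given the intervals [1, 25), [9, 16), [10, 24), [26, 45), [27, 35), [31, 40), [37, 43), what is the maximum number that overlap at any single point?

Sweep endpoints in order; track running count of active intervals.
Peak of 3 reached at 10.

3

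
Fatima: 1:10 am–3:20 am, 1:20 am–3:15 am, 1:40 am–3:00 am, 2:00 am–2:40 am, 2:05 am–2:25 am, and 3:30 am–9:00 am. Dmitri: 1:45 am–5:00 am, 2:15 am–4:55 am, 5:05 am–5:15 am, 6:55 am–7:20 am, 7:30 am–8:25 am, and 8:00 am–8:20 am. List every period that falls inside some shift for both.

Merge the first list: 1:10 am–3:20 am, 3:30 am–9:00 am.
Merge the second list: 1:45 am–5:00 am, 5:05 am–5:15 am, 6:55 am–7:20 am, 7:30 am–8:25 am.
1:10 am–3:20 am ∩ B → 1:45 am–3:20 am.
3:30 am–9:00 am ∩ B → 3:30 am–5:00 am, 5:05 am–5:15 am, 6:55 am–7:20 am, 7:30 am–8:25 am.

1:45 am–3:20 am, 3:30 am–5:00 am, 5:05 am–5:15 am, 6:55 am–7:20 am, 7:30 am–8:25 am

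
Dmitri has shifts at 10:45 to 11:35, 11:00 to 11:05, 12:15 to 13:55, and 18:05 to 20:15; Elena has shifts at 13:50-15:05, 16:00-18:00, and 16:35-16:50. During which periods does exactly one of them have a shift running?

Merge the first list: 10:45-11:35, 12:15-13:55, 18:05-20:15.
Merge the second list: 13:50-15:05, 16:00-18:00.
Only in the first: 10:45-11:35, 12:15-13:50, 18:05-20:15.
Only in the second: 13:55-15:05, 16:00-18:00.
Together these are the periods covered by exactly one.

10:45-11:35, 12:15-13:50, 13:55-15:05, 16:00-18:00, 18:05-20:15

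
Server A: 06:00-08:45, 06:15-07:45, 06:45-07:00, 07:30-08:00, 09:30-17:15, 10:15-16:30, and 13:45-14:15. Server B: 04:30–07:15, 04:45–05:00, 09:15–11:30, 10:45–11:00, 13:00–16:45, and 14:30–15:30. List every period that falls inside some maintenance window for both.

First set merges to 06:00–08:45, 09:30–17:15.
Second set merges to 04:30–07:15, 09:15–11:30, 13:00–16:45.
06:00–08:45 ∩ B → 06:00–07:15.
09:30–17:15 ∩ B → 09:30–11:30, 13:00–16:45.

06:00–07:15, 09:30–11:30, 13:00–16:45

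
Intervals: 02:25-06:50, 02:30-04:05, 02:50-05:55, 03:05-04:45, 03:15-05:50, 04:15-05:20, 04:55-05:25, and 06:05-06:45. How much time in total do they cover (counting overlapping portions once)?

Merged: 02:25-06:50.
Length: 4 h 25 min.

4 h 25 min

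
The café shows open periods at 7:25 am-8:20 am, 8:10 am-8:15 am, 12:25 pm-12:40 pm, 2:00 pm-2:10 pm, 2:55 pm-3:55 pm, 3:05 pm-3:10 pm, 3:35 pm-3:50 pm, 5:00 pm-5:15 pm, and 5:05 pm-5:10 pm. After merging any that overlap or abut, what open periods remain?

7:25 am–8:20 am, 12:25 pm–12:40 pm, 2:00 pm–2:10 pm, 2:55 pm–3:55 pm, 5:00 pm–5:15 pm

8:10 am–8:15 am overlaps/touches 7:25 am–8:20 am → extend to 7:25 am–8:20 am.
12:25 pm–12:40 pm is disjoint → start new block.
2:00 pm–2:10 pm is disjoint → start new block.
2:55 pm–3:55 pm is disjoint → start new block.
3:05 pm–3:10 pm overlaps/touches 2:55 pm–3:55 pm → extend to 2:55 pm–3:55 pm.
3:35 pm–3:50 pm overlaps/touches 2:55 pm–3:55 pm → extend to 2:55 pm–3:55 pm.
5:00 pm–5:15 pm is disjoint → start new block.
5:05 pm–5:10 pm overlaps/touches 5:00 pm–5:15 pm → extend to 5:00 pm–5:15 pm.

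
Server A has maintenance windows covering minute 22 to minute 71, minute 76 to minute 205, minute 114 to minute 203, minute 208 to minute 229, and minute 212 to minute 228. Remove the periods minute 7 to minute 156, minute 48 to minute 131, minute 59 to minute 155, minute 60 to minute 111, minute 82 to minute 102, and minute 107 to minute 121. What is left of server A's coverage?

Merge the first list: minute 22 to minute 71, minute 76 to minute 205, minute 208 to minute 229.
Merge the second list: minute 7 to minute 156.
minute 22 to minute 71: fully covered by B → removed.
minute 76 to minute 205 minus B → minute 156 to minute 205.
minute 208 to minute 229: no B overlap → unchanged.

minute 156 to minute 205, minute 208 to minute 229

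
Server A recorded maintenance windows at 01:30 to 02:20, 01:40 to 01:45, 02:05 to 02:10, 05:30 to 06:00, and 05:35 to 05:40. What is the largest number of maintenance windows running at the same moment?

2

Walk the sorted start/end points keeping a running depth.
The depth first hits 2 at 01:40.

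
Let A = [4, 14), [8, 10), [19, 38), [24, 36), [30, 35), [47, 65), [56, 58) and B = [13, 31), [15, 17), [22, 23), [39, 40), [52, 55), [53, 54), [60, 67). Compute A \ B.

First set merges to [4, 14), [19, 38), [47, 65).
Second set merges to [13, 31), [39, 40), [52, 55), [60, 67).
[4, 14) minus B → [4, 13).
[19, 38) minus B → [31, 38).
[47, 65) minus B → [47, 52), [55, 60).

[4, 13) ∪ [31, 38) ∪ [47, 52) ∪ [55, 60)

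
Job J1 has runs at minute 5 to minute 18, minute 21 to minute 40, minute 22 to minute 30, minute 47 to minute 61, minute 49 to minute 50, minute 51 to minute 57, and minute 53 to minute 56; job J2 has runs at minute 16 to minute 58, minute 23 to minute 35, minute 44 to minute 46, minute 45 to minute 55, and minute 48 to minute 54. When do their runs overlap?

minute 16 to minute 18, minute 21 to minute 40, minute 47 to minute 58

A, merged: minute 5 to minute 18, minute 21 to minute 40, minute 47 to minute 61.
B, merged: minute 16 to minute 58.
minute 5 to minute 18 overlaps B on minute 16 to minute 18.
minute 21 to minute 40 overlaps B on minute 21 to minute 40.
minute 47 to minute 61 overlaps B on minute 47 to minute 58.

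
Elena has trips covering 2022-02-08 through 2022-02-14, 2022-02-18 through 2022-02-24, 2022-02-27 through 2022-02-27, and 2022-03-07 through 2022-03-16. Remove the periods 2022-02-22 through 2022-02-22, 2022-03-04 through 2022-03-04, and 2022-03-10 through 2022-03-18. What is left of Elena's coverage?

2022-02-08 through 2022-02-14, 2022-02-18 through 2022-02-21, 2022-02-23 through 2022-02-24, 2022-02-27 through 2022-02-27, 2022-03-07 through 2022-03-09

2022-02-08 through 2022-02-14: nothing removed.
2022-02-18 through 2022-02-24 \ B = 2022-02-18 through 2022-02-21, 2022-02-23 through 2022-02-24.
2022-02-27 through 2022-02-27: nothing removed.
2022-03-07 through 2022-03-16 \ B = 2022-03-07 through 2022-03-09.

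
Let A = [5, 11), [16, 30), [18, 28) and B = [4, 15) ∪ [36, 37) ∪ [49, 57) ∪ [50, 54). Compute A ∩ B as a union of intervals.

[5, 11)

A, merged: [5, 11), [16, 30).
B, merged: [4, 15), [36, 37), [49, 57).
[5, 11) ∩ B → [5, 11).
[16, 30) meets no B interval.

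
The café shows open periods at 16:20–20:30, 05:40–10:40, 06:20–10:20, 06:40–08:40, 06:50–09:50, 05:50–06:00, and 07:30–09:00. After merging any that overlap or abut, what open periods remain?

Sort by start: 05:40–10:40, 05:50–06:00, 06:20–10:20, 06:40–08:40, 06:50–09:50, 07:30–09:00, 16:20–20:30.
05:50–06:00 overlaps/touches 05:40–10:40 → extend to 05:40–10:40.
06:20–10:20 overlaps/touches 05:40–10:40 → extend to 05:40–10:40.
06:40–08:40 overlaps/touches 05:40–10:40 → extend to 05:40–10:40.
06:50–09:50 overlaps/touches 05:40–10:40 → extend to 05:40–10:40.
07:30–09:00 overlaps/touches 05:40–10:40 → extend to 05:40–10:40.
16:20–20:30 is disjoint → start new block.

05:40–10:40, 16:20–20:30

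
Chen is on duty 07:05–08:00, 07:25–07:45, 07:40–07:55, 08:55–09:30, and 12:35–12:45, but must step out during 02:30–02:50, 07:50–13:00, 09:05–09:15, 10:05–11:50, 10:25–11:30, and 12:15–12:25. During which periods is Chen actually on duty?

07:05–07:50

Merge the first list: 07:05–08:00, 08:55–09:30, 12:35–12:45.
Merge the second list: 02:30–02:50, 07:50–13:00.
07:05–08:00 minus B → 07:05–07:50.
08:55–09:30: fully covered by B → removed.
12:35–12:45: fully covered by B → removed.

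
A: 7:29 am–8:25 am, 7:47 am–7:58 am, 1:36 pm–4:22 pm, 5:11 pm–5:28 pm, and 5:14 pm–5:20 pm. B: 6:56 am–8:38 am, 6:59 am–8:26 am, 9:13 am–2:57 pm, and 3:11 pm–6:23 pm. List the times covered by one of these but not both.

Merge the first list: 7:29 am-8:25 am, 1:36 pm-4:22 pm, 5:11 pm-5:28 pm.
Merge the second list: 6:56 am-8:38 am, 9:13 am-2:57 pm, 3:11 pm-6:23 pm.
A \ B = 2:57 pm-3:11 pm.
B \ A = 6:56 am-7:29 am, 8:25 am-8:38 am, 9:13 am-1:36 pm, 4:22 pm-5:11 pm, 5:28 pm-6:23 pm.
Union of the two gives the symmetric difference.

6:56 am-7:29 am, 8:25 am-8:38 am, 9:13 am-1:36 pm, 2:57 pm-3:11 pm, 4:22 pm-5:11 pm, 5:28 pm-6:23 pm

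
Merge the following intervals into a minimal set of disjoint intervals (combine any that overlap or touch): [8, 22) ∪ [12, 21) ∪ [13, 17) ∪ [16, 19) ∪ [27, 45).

[8, 22) ∪ [27, 45)

[12, 21) overlaps/touches [8, 22) → extend to [8, 22).
[13, 17) overlaps/touches [8, 22) → extend to [8, 22).
[16, 19) overlaps/touches [8, 22) → extend to [8, 22).
[27, 45) is disjoint → start new block.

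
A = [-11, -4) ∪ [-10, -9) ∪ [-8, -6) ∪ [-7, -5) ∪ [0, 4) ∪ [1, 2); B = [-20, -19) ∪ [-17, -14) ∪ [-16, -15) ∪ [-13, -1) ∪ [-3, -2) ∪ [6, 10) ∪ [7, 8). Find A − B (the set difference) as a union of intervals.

[0, 4)

Merge the first list: [-11, -4), [0, 4).
Merge the second list: [-20, -19), [-17, -14), [-13, -1), [6, 10).
[-11, -4) lies entirely inside B → drops out.
[0, 4) is untouched.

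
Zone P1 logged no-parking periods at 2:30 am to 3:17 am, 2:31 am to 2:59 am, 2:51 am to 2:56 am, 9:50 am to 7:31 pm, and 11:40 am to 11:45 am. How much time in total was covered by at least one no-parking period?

Merged: 2:30 am-3:17 am, 9:50 am-7:31 pm.
Lengths: 47 min + 9 h 41 min = 10 h 28 min.

10 h 28 min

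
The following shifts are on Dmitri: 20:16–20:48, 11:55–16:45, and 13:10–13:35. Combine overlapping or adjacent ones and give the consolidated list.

Sort by start: 11:55–16:45, 13:10–13:35, 20:16–20:48.
13:10–13:35 overlaps/touches 11:55–16:45 → extend to 11:55–16:45.
20:16–20:48 is disjoint → start new block.

11:55–16:45, 20:16–20:48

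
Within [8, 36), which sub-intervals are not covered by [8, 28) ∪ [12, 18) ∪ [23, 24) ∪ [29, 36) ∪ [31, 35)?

[28, 29)

Covered (merged): [8, 28), [29, 36).
Gaps within [8, 36): [28, 29).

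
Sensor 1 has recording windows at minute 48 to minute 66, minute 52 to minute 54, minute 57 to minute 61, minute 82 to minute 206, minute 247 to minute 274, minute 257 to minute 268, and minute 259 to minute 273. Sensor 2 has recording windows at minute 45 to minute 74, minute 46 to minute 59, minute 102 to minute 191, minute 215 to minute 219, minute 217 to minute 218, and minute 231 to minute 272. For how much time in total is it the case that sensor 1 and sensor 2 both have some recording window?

132 minutes

First set merges to minute 48 to minute 66, minute 82 to minute 206, minute 247 to minute 274.
Second set merges to minute 45 to minute 74, minute 102 to minute 191, minute 215 to minute 219, minute 231 to minute 272.
A ∩ B = minute 48 to minute 66, minute 102 to minute 191, minute 247 to minute 272.
Total: 18 minutes + 89 minutes + 25 minutes = 132 minutes.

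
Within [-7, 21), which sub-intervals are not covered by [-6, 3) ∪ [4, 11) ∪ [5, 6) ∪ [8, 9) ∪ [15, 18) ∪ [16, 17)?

[-7, -6) ∪ [3, 4) ∪ [11, 15) ∪ [18, 21)

The merged coverage is [-6, 3), [4, 11), [15, 18).
Gaps within [-7, 21): [-7, -6), [3, 4), [11, 15), [18, 21).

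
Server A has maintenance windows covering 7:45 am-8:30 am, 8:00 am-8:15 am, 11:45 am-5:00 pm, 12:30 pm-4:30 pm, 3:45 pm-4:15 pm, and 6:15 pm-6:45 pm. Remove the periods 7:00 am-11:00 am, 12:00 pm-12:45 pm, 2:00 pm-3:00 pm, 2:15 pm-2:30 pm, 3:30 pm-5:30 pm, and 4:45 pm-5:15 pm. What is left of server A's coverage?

A, merged: 7:45 am–8:30 am, 11:45 am–5:00 pm, 6:15 pm–6:45 pm.
B, merged: 7:00 am–11:00 am, 12:00 pm–12:45 pm, 2:00 pm–3:00 pm, 3:30 pm–5:30 pm.
7:45 am–8:30 am: fully covered by B → removed.
11:45 am–5:00 pm minus B → 11:45 am–12:00 pm, 12:45 pm–2:00 pm, 3:00 pm–3:30 pm.
6:15 pm–6:45 pm: no B overlap → unchanged.

11:45 am–12:00 pm, 12:45 pm–2:00 pm, 3:00 pm–3:30 pm, 6:15 pm–6:45 pm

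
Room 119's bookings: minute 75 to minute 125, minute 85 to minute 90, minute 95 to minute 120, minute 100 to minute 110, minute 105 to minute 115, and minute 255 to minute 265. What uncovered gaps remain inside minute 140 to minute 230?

The merged coverage is minute 75 to minute 125, minute 255 to minute 265.
Uncovered inside minute 140 to minute 230: minute 140 to minute 230.

minute 140 to minute 230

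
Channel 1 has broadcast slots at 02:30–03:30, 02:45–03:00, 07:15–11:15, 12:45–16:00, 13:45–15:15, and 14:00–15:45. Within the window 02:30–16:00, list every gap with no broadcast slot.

After merging, the occupied span is 02:30–03:30, 07:15–11:15, 12:45–16:00.
Uncovered inside 02:30–16:00: 03:30–07:15, 11:15–12:45.

03:30–07:15, 11:15–12:45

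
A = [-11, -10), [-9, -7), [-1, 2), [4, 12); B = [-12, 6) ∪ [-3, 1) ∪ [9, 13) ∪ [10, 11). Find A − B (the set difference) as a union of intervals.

[6, 9)

Second set merges to [-12, 6), [9, 13).
[-11, -10) lies entirely inside B → drops out.
[-9, -7) lies entirely inside B → drops out.
[-1, 2) lies entirely inside B → drops out.
[4, 12) with B removed leaves [6, 9).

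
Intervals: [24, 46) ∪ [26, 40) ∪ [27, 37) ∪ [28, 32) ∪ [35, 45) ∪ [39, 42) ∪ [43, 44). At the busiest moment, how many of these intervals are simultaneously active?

Sweep endpoints in order; track running count of active intervals.
Peak of 4 reached at 28.

4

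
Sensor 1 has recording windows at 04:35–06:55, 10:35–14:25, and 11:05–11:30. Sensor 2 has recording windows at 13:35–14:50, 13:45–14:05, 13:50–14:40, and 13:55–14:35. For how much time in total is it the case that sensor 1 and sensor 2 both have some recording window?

50 min

A, merged: 04:35–06:55, 10:35–14:25.
B, merged: 13:35–14:50.
A ∩ B = 13:35–14:25.
Total: 50 min.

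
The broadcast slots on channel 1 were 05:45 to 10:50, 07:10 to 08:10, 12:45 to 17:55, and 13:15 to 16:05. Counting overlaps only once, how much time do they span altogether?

Merged: 05:45-10:50, 12:45-17:55.
Lengths: 5 h 5 min + 5 h 10 min = 10 h 15 min.

10 h 15 min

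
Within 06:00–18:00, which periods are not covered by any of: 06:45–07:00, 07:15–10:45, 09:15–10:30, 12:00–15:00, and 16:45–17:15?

Covered (merged): 06:45-07:00, 07:15-10:45, 12:00-15:00, 16:45-17:15.
Complement within 06:00-18:00: 06:00-06:45, 07:00-07:15, 10:45-12:00, 15:00-16:45, 17:15-18:00.

06:00-06:45, 07:00-07:15, 10:45-12:00, 15:00-16:45, 17:15-18:00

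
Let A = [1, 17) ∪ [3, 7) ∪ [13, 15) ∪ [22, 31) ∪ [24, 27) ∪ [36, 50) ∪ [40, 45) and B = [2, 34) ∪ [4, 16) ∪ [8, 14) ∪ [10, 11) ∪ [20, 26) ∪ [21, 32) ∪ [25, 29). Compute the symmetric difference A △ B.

[1, 2) ∪ [17, 22) ∪ [31, 34) ∪ [36, 50)

A, merged: [1, 17), [22, 31), [36, 50).
B, merged: [2, 34).
A but not B: [1, 2), [36, 50).
B but not A: [17, 22), [31, 34).
Combining gives A △ B.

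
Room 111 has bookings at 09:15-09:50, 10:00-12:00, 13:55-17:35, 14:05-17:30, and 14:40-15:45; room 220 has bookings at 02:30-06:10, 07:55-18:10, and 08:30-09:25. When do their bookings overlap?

First set merges to 09:15–09:50, 10:00–12:00, 13:55–17:35.
Second set merges to 02:30–06:10, 07:55–18:10.
09:15–09:50 ∩ B → 09:15–09:50.
10:00–12:00 ∩ B → 10:00–12:00.
13:55–17:35 ∩ B → 13:55–17:35.

09:15–09:50, 10:00–12:00, 13:55–17:35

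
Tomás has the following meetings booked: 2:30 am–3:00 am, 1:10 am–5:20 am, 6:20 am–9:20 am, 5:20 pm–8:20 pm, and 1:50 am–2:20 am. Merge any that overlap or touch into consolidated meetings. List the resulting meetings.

Sort by start: 1:10 am–5:20 am, 1:50 am–2:20 am, 2:30 am–3:00 am, 6:20 am–9:20 am, 5:20 pm–8:20 pm.
1:50 am–2:20 am overlaps/touches 1:10 am–5:20 am → extend to 1:10 am–5:20 am.
2:30 am–3:00 am overlaps/touches 1:10 am–5:20 am → extend to 1:10 am–5:20 am.
6:20 am–9:20 am is disjoint → start new block.
5:20 pm–8:20 pm is disjoint → start new block.

1:10 am–5:20 am, 6:20 am–9:20 am, 5:20 pm–8:20 pm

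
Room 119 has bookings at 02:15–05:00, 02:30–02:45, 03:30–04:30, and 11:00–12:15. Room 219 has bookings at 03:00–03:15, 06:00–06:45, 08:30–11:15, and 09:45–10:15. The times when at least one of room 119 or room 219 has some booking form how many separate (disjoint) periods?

First set merges to 02:15–05:00, 11:00–12:15.
Second set merges to 03:00–03:15, 06:00–06:45, 08:30–11:15.
A ∪ B = 02:15–05:00, 06:00–06:45, 08:30–12:15.
That is 3 disjoint pieces.

3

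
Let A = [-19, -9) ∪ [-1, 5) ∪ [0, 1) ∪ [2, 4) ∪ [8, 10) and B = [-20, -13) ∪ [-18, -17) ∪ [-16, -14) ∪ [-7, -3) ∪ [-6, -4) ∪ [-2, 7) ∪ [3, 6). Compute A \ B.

[-13, -9) ∪ [8, 10)

Merge the first list: [-19, -9), [-1, 5), [8, 10).
Merge the second list: [-20, -13), [-7, -3), [-2, 7).
[-19, -9) minus B → [-13, -9).
[-1, 5): fully covered by B → removed.
[8, 10): no B overlap → unchanged.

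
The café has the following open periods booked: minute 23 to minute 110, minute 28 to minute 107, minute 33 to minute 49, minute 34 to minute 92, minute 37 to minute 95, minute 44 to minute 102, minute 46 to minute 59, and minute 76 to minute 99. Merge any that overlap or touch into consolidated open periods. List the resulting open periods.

minute 23 to minute 110

minute 28 to minute 107 overlaps/touches minute 23 to minute 110 → extend to minute 23 to minute 110.
minute 33 to minute 49 overlaps/touches minute 23 to minute 110 → extend to minute 23 to minute 110.
minute 34 to minute 92 overlaps/touches minute 23 to minute 110 → extend to minute 23 to minute 110.
minute 37 to minute 95 overlaps/touches minute 23 to minute 110 → extend to minute 23 to minute 110.
minute 44 to minute 102 overlaps/touches minute 23 to minute 110 → extend to minute 23 to minute 110.
minute 46 to minute 59 overlaps/touches minute 23 to minute 110 → extend to minute 23 to minute 110.
minute 76 to minute 99 overlaps/touches minute 23 to minute 110 → extend to minute 23 to minute 110.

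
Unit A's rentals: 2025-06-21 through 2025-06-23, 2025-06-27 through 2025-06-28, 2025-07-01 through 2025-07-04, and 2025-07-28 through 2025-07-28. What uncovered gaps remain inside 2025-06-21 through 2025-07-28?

The merged coverage is 2025-06-21 through 2025-06-23, 2025-06-27 through 2025-06-28, 2025-07-01 through 2025-07-04, 2025-07-28 through 2025-07-28.
Complement within 2025-06-21 through 2025-07-28: 2025-06-24 through 2025-06-26, 2025-06-29 through 2025-06-30, 2025-07-05 through 2025-07-27.

2025-06-24 through 2025-06-26, 2025-06-29 through 2025-06-30, 2025-07-05 through 2025-07-27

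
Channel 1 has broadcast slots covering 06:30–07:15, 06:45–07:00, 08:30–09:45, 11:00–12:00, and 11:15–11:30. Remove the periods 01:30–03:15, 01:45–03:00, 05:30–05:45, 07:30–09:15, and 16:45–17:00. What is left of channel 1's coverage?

06:30–07:15, 09:15–09:45, 11:00–12:00

A, merged: 06:30–07:15, 08:30–09:45, 11:00–12:00.
B, merged: 01:30–03:15, 05:30–05:45, 07:30–09:15, 16:45–17:00.
06:30–07:15 is untouched.
08:30–09:45 with B removed leaves 09:15–09:45.
11:00–12:00 is untouched.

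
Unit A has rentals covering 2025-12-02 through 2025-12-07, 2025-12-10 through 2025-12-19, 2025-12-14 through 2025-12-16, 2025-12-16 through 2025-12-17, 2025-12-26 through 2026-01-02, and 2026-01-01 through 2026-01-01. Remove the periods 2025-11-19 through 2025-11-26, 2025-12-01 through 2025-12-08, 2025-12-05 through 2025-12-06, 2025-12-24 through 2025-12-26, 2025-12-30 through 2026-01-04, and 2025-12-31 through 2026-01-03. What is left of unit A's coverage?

2025-12-10 through 2025-12-19, 2025-12-27 through 2025-12-29

A, merged: 2025-12-02 through 2025-12-07, 2025-12-10 through 2025-12-19, 2025-12-26 through 2026-01-02.
B, merged: 2025-11-19 through 2025-11-26, 2025-12-01 through 2025-12-08, 2025-12-24 through 2025-12-26, 2025-12-30 through 2026-01-04.
2025-12-02 through 2025-12-07: entirely removed.
2025-12-10 through 2025-12-19: nothing removed.
2025-12-26 through 2026-01-02 \ B = 2025-12-27 through 2025-12-29.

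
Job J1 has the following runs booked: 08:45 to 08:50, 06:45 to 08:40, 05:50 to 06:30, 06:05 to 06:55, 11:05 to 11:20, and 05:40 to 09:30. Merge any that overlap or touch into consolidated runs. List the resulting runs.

Sort by start: 05:40–09:30, 05:50–06:30, 06:05–06:55, 06:45–08:40, 08:45–08:50, 11:05–11:20.
05:50–06:30 overlaps/touches 05:40–09:30 → extend to 05:40–09:30.
06:05–06:55 overlaps/touches 05:40–09:30 → extend to 05:40–09:30.
06:45–08:40 overlaps/touches 05:40–09:30 → extend to 05:40–09:30.
08:45–08:50 overlaps/touches 05:40–09:30 → extend to 05:40–09:30.
11:05–11:20 is disjoint → start new block.

05:40–09:30, 11:05–11:20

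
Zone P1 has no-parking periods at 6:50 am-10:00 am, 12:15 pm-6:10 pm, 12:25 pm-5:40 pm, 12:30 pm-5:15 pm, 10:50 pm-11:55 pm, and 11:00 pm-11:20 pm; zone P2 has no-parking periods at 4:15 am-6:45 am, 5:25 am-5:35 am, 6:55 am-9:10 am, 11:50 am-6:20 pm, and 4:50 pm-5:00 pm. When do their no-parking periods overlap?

6:55 am-9:10 am, 12:15 pm-6:10 pm

Merge the first list: 6:50 am-10:00 am, 12:15 pm-6:10 pm, 10:50 pm-11:55 pm.
Merge the second list: 4:15 am-6:45 am, 6:55 am-9:10 am, 11:50 am-6:20 pm.
6:50 am-10:00 am ∩ B → 6:55 am-9:10 am.
12:15 pm-6:10 pm ∩ B → 12:15 pm-6:10 pm.
10:50 pm-11:55 pm meets no B interval.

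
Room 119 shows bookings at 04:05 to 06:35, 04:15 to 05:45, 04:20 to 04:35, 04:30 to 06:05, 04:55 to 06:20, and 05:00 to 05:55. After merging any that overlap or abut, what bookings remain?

04:05–06:35

04:15–05:45 overlaps/touches 04:05–06:35 → extend to 04:05–06:35.
04:20–04:35 overlaps/touches 04:05–06:35 → extend to 04:05–06:35.
04:30–06:05 overlaps/touches 04:05–06:35 → extend to 04:05–06:35.
04:55–06:20 overlaps/touches 04:05–06:35 → extend to 04:05–06:35.
05:00–05:55 overlaps/touches 04:05–06:35 → extend to 04:05–06:35.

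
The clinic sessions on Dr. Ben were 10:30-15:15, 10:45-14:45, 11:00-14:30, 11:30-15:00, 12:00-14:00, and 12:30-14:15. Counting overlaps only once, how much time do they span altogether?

4 h 45 min

Merged: 10:30–15:15.
Length: 4 h 45 min.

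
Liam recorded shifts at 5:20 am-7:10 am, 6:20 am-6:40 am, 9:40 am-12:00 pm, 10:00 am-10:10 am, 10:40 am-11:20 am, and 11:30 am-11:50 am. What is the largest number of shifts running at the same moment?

2

Walk the sorted start/end points keeping a running depth.
The depth first hits 2 at 6:20 am.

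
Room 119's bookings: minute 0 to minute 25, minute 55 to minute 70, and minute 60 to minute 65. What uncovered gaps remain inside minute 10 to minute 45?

The merged coverage is minute 0 to minute 25, minute 55 to minute 70.
Gaps within minute 10 to minute 45: minute 25 to minute 45.

minute 25 to minute 45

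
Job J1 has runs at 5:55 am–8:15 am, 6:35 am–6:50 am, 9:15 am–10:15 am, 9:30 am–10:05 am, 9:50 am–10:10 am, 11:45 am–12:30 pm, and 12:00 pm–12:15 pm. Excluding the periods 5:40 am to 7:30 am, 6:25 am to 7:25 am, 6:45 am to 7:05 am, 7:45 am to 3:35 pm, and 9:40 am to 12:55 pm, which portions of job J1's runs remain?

A, merged: 5:55 am–8:15 am, 9:15 am–10:15 am, 11:45 am–12:30 pm.
B, merged: 5:40 am–7:30 am, 7:45 am–3:35 pm.
5:55 am–8:15 am minus B → 7:30 am–7:45 am.
9:15 am–10:15 am: fully covered by B → removed.
11:45 am–12:30 pm: fully covered by B → removed.

7:30 am–7:45 am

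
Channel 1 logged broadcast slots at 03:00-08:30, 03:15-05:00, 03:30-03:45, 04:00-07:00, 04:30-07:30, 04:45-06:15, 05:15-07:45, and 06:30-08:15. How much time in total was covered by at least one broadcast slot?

5 h 30 min

Merged: 03:00–08:30.
Length: 5 h 30 min.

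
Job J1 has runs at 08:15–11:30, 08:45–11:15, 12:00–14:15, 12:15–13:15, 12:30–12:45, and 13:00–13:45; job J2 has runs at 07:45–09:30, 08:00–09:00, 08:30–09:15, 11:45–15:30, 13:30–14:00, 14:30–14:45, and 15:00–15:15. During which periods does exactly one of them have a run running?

Merge the first list: 08:15–11:30, 12:00–14:15.
Merge the second list: 07:45–09:30, 11:45–15:30.
A but not B: 09:30–11:30.
B but not A: 07:45–08:15, 11:45–12:00, 14:15–15:30.
Combining gives A △ B.

07:45–08:15, 09:30–11:30, 11:45–12:00, 14:15–15:30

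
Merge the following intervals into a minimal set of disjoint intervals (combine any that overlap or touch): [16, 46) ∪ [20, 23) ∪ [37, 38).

[16, 46)

[20, 23) overlaps/touches [16, 46) → extend to [16, 46).
[37, 38) overlaps/touches [16, 46) → extend to [16, 46).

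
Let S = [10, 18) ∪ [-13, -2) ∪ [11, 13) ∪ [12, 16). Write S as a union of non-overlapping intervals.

[-13, -2) ∪ [10, 18)

Sort by start: [-13, -2), [10, 18), [11, 13), [12, 16).
[10, 18) is disjoint → start new block.
[11, 13) overlaps/touches [10, 18) → extend to [10, 18).
[12, 16) overlaps/touches [10, 18) → extend to [10, 18).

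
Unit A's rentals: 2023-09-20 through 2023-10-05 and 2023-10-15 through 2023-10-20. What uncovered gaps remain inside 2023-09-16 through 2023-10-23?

2023-09-16 through 2023-09-19, 2023-10-06 through 2023-10-14, 2023-10-21 through 2023-10-23

Covered (merged): 2023-09-20 through 2023-10-05, 2023-10-15 through 2023-10-20.
Uncovered inside 2023-09-16 through 2023-10-23: 2023-09-16 through 2023-09-19, 2023-10-06 through 2023-10-14, 2023-10-21 through 2023-10-23.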